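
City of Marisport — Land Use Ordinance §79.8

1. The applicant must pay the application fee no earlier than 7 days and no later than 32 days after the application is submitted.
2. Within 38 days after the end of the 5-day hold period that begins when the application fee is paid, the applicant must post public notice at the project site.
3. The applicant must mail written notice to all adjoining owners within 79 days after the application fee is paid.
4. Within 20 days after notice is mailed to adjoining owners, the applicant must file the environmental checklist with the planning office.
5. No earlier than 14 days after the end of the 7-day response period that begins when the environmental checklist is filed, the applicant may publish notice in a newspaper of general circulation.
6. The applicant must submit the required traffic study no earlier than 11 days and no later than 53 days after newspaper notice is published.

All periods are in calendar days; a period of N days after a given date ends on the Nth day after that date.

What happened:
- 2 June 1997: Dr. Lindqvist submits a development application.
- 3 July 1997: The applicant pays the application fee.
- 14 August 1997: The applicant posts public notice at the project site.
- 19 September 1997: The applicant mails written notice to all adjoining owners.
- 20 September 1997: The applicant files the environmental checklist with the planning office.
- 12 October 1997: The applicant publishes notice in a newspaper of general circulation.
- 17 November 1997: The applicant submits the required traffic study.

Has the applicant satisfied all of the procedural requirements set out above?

Step 1: the window is 7–32 days after 2 June 1997 (when the application is submitted), so 9 June 1997 through 4 July 1997; done 3 July 1997, which is between those dates.
Step 2: 38 days after 8 July 1997 (end of the 5-day hold period, which began when the application fee is paid on 3 July 1997) is 15 August 1997; done 14 August 1997 — timely.
Step 3: 79 days after 3 July 1997 (when the application fee is paid) is 20 September 1997; done 19 September 1997 — timely.
Step 4: 20 days after 19 September 1997 (when notice is mailed to adjoining owners) is 9 October 1997; 20 September 1997 is within that limit.
Step 5: the earliest permitted date is 14 days after 27 September 1997 (end of the 7-day response period, which began when the environmental checklist is filed on 20 September 1997), i.e. 11 October 1997; done 12 October 1997 — permitted.
Step 6: the window is 11–53 days after 12 October 1997 (when newspaper notice is published), so 23 October 1997 through 4 December 1997; done 17 November 1997, which is between those dates.

Yes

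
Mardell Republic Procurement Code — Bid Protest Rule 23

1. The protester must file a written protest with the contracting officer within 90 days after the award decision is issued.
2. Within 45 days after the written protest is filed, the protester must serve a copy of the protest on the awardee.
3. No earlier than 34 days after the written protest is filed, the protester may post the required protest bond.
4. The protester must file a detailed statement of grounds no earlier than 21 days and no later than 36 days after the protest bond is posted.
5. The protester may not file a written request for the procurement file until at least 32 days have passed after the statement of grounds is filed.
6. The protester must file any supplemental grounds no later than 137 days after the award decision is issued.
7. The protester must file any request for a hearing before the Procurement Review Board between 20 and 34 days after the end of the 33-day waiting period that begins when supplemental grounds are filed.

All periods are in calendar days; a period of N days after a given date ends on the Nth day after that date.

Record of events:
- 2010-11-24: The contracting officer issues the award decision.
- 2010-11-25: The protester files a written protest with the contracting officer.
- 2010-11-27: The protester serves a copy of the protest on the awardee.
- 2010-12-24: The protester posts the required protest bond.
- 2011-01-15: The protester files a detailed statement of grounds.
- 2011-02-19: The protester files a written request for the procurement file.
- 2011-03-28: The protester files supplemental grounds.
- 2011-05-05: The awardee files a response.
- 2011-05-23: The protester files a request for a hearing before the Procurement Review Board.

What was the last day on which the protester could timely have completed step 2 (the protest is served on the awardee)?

Step 2 runs from 2010-11-25, when the written protest is filed. 45 days after 2010-11-25 is 2011-01-09.

2011-01-09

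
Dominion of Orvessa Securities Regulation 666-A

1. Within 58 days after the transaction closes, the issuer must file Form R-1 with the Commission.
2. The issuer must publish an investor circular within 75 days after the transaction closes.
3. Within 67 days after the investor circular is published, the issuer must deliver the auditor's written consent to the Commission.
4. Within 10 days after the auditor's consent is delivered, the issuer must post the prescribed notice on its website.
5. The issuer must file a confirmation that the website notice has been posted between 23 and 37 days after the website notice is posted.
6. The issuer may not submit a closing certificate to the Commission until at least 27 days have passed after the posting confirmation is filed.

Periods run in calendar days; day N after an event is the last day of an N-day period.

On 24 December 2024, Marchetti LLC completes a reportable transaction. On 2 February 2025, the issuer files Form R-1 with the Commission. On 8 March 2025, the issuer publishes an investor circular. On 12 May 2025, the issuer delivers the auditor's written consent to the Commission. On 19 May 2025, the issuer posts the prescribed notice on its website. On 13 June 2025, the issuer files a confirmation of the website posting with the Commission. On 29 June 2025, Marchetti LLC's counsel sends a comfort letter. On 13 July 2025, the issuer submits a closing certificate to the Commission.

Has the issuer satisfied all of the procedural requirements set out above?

(1) due by 24 December 2024 + 58 days = 20 February 2025; completed 2 February 2025, before the deadline.
(2) due by 24 December 2024 + 75 days = 9 March 2025; done 8 March 2025 — timely.
(3) due by 8 March 2025 + 67 days = 14 May 2025; done 12 May 2025 — timely.
(4) due by 12 May 2025 + 10 days = 22 May 2025; 19 May 2025 is within that limit.
(5) the permitted window runs from 19 May 2025 + 23 = 11 June 2025 to 19 May 2025 + 37 = 25 June 2025; done 13 June 2025, which is between those dates.
(6) permitted from 13 June 2025 + 27 days = 10 July 2025 onward; 13 July 2025 is on or after that date.

Yes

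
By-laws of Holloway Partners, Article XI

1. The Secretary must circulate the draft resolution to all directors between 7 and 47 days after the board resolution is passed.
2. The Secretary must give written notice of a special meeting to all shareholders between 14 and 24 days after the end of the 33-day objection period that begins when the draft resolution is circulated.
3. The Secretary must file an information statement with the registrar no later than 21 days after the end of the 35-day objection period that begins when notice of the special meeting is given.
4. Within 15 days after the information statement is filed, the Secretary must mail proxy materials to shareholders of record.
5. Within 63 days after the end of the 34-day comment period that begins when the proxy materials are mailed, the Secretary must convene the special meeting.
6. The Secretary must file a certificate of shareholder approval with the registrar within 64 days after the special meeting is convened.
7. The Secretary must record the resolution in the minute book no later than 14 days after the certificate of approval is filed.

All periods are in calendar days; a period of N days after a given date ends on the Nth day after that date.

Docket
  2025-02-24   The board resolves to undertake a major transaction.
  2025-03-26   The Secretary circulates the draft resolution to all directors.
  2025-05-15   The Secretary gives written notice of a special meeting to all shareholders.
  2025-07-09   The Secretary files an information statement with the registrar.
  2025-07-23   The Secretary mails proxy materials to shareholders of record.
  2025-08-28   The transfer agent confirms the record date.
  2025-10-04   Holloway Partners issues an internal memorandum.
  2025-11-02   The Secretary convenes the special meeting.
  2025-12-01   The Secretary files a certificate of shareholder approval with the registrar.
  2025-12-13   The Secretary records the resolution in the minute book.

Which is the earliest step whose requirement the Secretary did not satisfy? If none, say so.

(1) the permitted window runs from 2025-02-24 + 7 = 2025-03-03 to 2025-02-24 + 47 = 2025-04-12; done 2025-03-26 — within the window.
(2) the permitted window runs from 2025-04-28 + 14 = 2025-05-12 to 2025-04-28 + 24 = 2025-05-22; done 2025-05-15 — within the window.
(3) due by 2025-06-19 + 21 days = 2025-07-10; done 2025-07-09 — timely.
(4) due by 2025-07-09 + 15 days = 2025-07-24; 2025-07-23 is within that limit.
(5) due by 2025-08-26 + 63 days = 2025-10-28; not done until 2025-11-02, 5 days after the deadline.

Step 5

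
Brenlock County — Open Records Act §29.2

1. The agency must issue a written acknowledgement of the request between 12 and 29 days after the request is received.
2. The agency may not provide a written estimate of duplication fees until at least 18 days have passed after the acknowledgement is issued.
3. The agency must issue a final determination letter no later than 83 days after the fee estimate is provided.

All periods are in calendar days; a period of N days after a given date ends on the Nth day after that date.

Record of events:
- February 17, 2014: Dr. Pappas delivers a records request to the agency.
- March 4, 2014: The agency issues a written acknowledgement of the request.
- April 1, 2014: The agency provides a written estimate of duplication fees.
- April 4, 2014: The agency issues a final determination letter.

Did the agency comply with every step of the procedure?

Yes

Step 1 — 12 and 29 days from February 17, 2014 (when the request is received) are March 1, 2014 and March 18, 2014 respectively; done March 4, 2014 — within the window.
Step 2 — must wait 18 days from March 4, 2014 (when the acknowledgement is issued), so not before March 22, 2014; April 1, 2014 is on or after that date.
Step 3 — counting 83 days from April 1, 2014 (when the fee estimate is provided) gives a deadline of June 23, 2014; April 4, 2014 is within that limit.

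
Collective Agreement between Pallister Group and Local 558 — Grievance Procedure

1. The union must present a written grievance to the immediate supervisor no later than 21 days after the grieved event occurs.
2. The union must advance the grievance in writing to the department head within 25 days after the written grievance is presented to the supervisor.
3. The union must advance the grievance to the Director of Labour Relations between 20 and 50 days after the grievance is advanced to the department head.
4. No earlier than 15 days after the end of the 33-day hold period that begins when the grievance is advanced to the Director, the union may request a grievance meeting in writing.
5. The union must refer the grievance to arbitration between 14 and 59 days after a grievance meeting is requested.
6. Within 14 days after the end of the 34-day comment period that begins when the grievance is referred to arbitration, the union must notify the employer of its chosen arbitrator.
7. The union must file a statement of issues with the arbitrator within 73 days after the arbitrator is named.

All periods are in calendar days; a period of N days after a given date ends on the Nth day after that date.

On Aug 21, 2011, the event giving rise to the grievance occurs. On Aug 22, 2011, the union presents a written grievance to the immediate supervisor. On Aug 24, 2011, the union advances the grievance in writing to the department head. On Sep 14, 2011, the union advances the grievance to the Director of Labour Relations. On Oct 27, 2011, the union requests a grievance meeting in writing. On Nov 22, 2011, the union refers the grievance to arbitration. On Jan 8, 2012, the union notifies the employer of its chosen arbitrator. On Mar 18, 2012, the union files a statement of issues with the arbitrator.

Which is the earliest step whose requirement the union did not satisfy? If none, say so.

Step 1: 21 days after Aug 21, 2011 (when the grieved event occurs) is Sep 11, 2011; Aug 22, 2011 is within that limit.
Step 2: 25 days after Aug 22, 2011 (when the written grievance is presented to the supervisor) is Sep 16, 2011; Aug 24, 2011 is within that limit.
Step 3: the window is 20–50 days after Aug 24, 2011 (when the grievance is advanced to the department head), so Sep 13, 2011 through Oct 13, 2011; Sep 14, 2011 falls inside that range.
Step 4: the earliest permitted date is 15 days after Oct 17, 2011 (end of the 33-day hold period, which began when the grievance is advanced to the Director on Sep 14, 2011), i.e. Nov 1, 2011; Oct 27, 2011 is 5 days before the earliest permitted date.
No need to go further; step 4 was not satisfied.

Step 4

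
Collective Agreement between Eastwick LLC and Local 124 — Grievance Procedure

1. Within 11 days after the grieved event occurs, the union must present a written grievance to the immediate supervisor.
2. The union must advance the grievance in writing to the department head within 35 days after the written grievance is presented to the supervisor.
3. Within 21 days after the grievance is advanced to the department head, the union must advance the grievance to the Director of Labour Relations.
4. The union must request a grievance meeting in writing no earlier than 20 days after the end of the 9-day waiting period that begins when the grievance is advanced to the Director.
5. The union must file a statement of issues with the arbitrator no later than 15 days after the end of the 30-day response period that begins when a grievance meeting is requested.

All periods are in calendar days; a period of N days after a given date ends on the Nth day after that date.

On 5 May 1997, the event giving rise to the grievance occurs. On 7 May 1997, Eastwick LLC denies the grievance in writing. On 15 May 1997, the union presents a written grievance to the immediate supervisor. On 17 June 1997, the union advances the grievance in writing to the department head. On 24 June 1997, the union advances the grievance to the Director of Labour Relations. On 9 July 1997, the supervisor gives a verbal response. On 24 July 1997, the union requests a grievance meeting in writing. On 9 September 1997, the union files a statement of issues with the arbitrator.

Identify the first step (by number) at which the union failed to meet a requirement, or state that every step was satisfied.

Step 5

(1) due by 5 May 1997 + 11 days = 16 May 1997; done 15 May 1997 — timely.
(2) due by 15 May 1997 + 35 days = 19 June 1997; 17 June 1997 is within that limit.
(3) due by 17 June 1997 + 21 days = 8 July 1997; completed 24 June 1997, before the deadline.
(4) permitted from 3 July 1997 + 20 days = 23 July 1997 onward; 24 July 1997 is on or after that date.
(5) due by 23 August 1997 + 15 days = 7 September 1997; done 9 September 1997 — 2 days late.
No need to go further; step 5 was not satisfied.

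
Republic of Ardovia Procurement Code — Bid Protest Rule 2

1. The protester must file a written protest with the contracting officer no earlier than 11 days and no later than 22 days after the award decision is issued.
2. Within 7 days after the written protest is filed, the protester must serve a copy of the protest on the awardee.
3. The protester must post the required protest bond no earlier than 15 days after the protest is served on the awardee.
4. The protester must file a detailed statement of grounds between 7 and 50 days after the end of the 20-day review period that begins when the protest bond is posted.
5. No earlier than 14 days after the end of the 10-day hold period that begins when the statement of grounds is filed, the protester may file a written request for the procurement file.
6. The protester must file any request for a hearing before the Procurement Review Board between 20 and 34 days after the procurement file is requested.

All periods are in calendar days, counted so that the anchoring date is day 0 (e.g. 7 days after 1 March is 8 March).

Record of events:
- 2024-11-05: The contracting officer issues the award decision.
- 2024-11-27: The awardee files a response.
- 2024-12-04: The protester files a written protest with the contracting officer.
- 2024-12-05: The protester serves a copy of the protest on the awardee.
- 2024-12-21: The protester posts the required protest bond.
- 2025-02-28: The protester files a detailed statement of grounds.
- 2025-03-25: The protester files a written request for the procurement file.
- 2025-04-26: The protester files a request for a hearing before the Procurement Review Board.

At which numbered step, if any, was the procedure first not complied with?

Step 1

(1) the permitted window runs from 2024-11-05 + 11 = 2024-11-16 to 2024-11-05 + 22 = 2024-11-27; 2024-12-04 is 7 days past the end of the window.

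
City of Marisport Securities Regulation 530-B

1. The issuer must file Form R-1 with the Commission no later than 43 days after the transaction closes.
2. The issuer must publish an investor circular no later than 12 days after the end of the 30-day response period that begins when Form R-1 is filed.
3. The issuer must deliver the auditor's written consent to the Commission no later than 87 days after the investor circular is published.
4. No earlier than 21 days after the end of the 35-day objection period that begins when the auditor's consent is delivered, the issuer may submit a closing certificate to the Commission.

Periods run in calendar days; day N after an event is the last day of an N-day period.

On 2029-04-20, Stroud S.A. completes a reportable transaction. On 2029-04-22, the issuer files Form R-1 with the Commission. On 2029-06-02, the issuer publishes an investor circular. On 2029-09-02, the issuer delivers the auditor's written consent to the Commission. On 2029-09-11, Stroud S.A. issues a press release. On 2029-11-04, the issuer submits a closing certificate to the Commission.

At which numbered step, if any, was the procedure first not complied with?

Step 3

(1) due by 2029-04-20 + 43 days = 2029-06-02; completed 2029-04-22, before the deadline.
(2) due by 2029-05-22 + 12 days = 2029-06-03; done 2029-06-02 — timely.
(3) due by 2029-06-02 + 87 days = 2029-08-28; 2029-09-02 misses that deadline by 5 days.
The analysis stops there.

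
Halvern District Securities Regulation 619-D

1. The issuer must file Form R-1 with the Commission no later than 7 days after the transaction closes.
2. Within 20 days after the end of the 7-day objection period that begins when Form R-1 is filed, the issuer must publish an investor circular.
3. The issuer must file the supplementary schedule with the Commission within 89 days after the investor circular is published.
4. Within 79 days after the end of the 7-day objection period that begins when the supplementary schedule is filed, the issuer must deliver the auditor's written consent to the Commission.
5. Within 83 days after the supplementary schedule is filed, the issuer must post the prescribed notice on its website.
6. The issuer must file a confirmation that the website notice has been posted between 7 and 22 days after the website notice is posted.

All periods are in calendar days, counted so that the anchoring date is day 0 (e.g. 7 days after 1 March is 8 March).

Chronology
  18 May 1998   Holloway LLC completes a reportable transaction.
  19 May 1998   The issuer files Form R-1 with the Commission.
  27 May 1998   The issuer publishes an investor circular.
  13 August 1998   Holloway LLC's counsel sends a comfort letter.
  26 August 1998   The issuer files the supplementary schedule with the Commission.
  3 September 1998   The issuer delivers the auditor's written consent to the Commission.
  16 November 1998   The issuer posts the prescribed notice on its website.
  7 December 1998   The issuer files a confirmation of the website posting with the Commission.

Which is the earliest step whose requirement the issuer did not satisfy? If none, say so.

Step 1: 7 days after 18 May 1998 (when the transaction closes) is 25 May 1998; done 19 May 1998 — timely.
Step 2: 20 days after 26 May 1998 (end of the 7-day objection period, which began when Form R-1 is filed on 19 May 1998) is 15 June 1998; done 27 May 1998 — timely.
Step 3: 89 days after 27 May 1998 (when the investor circular is published) is 24 August 1998; not done until 26 August 1998, 2 days after the deadline.

Step 3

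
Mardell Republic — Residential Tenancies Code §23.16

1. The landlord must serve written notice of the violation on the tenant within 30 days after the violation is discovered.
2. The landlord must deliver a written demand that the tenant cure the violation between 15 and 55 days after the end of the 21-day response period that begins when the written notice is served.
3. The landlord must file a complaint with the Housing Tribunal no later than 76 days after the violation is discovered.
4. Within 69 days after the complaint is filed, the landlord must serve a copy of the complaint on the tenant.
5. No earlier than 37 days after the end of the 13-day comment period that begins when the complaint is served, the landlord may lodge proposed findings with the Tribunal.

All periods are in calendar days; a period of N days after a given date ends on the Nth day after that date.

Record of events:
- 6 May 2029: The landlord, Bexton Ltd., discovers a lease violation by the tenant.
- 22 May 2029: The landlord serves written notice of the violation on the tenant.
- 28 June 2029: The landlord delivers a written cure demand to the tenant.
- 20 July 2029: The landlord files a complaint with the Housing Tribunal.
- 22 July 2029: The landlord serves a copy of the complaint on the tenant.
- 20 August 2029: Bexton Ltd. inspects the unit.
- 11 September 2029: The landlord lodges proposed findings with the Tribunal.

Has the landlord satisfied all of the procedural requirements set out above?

(1) due by 6 May 2029 + 30 days = 5 June 2029; completed 22 May 2029, before the deadline.
(2) the permitted window runs from 12 June 2029 + 15 = 27 June 2029 to 12 June 2029 + 55 = 6 August 2029; done 28 June 2029, which is between those dates.
(3) due by 6 May 2029 + 76 days = 21 July 2029; done 20 July 2029 — timely.
(4) due by 20 July 2029 + 69 days = 27 September 2029; 22 July 2029 is within that limit.
(5) permitted from 4 August 2029 + 37 days = 10 September 2029 onward; 11 September 2029 is on or after that date.

Yes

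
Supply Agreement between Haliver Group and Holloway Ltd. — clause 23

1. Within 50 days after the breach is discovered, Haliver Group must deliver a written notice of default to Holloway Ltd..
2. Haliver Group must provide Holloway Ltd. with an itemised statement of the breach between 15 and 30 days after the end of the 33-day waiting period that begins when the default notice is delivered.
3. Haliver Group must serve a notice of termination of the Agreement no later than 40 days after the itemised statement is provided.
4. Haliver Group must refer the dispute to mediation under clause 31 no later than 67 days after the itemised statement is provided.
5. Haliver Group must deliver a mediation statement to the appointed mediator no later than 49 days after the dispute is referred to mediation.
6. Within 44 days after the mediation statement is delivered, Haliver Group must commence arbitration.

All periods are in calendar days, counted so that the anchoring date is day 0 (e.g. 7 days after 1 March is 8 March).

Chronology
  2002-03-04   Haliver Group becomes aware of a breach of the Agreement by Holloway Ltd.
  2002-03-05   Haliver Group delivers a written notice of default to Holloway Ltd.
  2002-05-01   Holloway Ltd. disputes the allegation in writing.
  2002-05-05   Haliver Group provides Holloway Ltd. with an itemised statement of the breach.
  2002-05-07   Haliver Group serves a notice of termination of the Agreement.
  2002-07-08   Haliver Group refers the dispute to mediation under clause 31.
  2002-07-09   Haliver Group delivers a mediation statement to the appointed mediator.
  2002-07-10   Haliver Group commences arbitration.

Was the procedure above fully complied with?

Yes

Step 1: 50 days after 2002-03-04 (when the breach is discovered) is 2002-04-23; done 2002-03-05 — timely.
Step 2: the window is 15–30 days after 2002-04-07 (end of the 33-day waiting period, which began when the default notice is delivered on 2002-03-05), so 2002-04-22 through 2002-05-07; done 2002-05-05, which is between those dates.
Step 3: 40 days after 2002-05-05 (when the itemised statement is provided) is 2002-06-14; completed 2002-05-07, before the deadline.
Step 4: 67 days after 2002-05-05 (when the itemised statement is provided) is 2002-07-11; 2002-07-08 is within that limit.
Step 5: 49 days after 2002-07-08 (when the dispute is referred to mediation) is 2002-08-26; completed 2002-07-09, before the deadline.
Step 6: 44 days after 2002-07-09 (when the mediation statement is delivered) is 2002-08-22; 2002-07-10 is within that limit.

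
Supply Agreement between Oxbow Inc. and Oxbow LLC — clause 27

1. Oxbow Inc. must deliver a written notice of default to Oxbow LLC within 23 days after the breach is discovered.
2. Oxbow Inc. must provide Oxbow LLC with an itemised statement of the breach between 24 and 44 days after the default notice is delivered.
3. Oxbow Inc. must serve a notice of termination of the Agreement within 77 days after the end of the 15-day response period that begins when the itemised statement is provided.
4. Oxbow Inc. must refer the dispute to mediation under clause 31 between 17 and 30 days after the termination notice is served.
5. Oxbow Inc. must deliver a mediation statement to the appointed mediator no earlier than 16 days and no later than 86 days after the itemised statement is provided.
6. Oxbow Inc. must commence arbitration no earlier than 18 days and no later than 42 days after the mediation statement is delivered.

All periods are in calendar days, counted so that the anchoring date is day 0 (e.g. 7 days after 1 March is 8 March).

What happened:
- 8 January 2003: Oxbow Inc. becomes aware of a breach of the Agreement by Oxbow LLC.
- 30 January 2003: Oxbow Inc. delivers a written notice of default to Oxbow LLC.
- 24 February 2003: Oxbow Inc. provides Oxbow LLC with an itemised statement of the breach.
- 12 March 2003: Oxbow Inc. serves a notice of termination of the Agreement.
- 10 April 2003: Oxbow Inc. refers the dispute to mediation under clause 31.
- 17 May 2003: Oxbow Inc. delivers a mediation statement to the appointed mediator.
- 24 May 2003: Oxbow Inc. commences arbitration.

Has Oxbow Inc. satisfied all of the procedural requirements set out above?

No

Step 1 — counting 23 days from 8 January 2003 (when the breach is discovered) gives a deadline of 31 January 2003; done 30 January 2003 — timely.
Step 2 — 24 and 44 days from 30 January 2003 (when the default notice is delivered) are 23 February 2003 and 15 March 2003 respectively; done 24 February 2003, which is between those dates.
Step 3 — counting 77 days from 11 March 2003 (end of the 15-day response period, which began when the itemised statement is provided on 24 February 2003) gives a deadline of 27 May 2003; done 12 March 2003 — timely.
Step 4 — 17 and 30 days from 12 March 2003 (when the termination notice is served) are 29 March 2003 and 11 April 2003 respectively; done 10 April 2003, which is between those dates.
Step 5 — 16 and 86 days from 24 February 2003 (when the itemised statement is provided) are 12 March 2003 and 21 May 2003 respectively; done 17 May 2003, which is between those dates.
Step 6 — 18 and 42 days from 17 May 2003 (when the mediation statement is delivered) are 4 June 2003 and 28 June 2003 respectively; done 24 May 2003 — 11 days before the window opened.
The analysis stops there.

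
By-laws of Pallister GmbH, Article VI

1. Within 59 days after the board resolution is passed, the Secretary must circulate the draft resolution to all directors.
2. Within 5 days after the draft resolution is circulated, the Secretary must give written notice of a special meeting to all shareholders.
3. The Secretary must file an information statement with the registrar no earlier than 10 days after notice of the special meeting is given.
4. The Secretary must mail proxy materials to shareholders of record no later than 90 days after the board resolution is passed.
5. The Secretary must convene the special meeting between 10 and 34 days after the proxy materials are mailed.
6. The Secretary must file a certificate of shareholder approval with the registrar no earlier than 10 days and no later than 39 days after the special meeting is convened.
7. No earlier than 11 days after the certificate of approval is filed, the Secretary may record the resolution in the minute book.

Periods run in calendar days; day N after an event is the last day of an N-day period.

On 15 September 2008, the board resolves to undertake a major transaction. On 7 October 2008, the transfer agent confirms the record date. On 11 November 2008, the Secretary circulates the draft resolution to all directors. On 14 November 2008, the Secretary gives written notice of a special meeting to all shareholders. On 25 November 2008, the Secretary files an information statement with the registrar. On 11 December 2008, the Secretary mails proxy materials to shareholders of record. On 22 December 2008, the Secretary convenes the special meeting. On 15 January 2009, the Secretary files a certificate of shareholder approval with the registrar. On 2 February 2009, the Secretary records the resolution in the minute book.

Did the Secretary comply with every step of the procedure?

(1) due by 15 September 2008 + 59 days = 13 November 2008; completed 11 November 2008, before the deadline.
(2) due by 11 November 2008 + 5 days = 16 November 2008; 14 November 2008 is within that limit.
(3) permitted from 14 November 2008 + 10 days = 24 November 2008 onward; done 25 November 2008, after the minimum wait.
(4) due by 15 September 2008 + 90 days = 14 December 2008; done 11 December 2008 — timely.
(5) the permitted window runs from 11 December 2008 + 10 = 21 December 2008 to 11 December 2008 + 34 = 14 January 2009; done 22 December 2008 — within the window.
(6) the permitted window runs from 22 December 2008 + 10 = 1 January 2009 to 22 December 2008 + 39 = 30 January 2009; done 15 January 2009, which is between those dates.
(7) permitted from 15 January 2009 + 11 days = 26 January 2009 onward; 2 February 2009 is on or after that date.

Yes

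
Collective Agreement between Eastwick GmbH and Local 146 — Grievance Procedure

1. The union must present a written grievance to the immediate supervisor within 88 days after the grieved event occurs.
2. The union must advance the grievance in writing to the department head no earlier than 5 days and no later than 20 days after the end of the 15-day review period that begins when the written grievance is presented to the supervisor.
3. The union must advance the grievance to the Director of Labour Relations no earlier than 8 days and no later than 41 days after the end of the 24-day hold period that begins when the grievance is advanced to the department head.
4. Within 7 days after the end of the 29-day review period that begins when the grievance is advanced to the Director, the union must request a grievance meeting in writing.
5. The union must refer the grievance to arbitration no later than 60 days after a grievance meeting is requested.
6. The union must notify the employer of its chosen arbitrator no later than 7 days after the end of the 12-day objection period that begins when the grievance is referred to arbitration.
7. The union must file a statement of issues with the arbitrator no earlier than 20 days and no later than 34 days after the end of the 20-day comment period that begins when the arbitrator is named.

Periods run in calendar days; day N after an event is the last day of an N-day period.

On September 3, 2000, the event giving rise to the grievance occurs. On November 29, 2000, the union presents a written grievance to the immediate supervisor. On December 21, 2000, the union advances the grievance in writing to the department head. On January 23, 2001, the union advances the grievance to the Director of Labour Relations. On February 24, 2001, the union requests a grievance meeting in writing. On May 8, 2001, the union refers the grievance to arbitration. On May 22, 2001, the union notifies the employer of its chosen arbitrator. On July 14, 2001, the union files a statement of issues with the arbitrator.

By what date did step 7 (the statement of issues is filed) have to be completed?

The arbitrator is named on May 22, 2001; the 20-day comment period therefore ends June 11, 2001, and step 7 runs from that date. The window is 20–34 days after June 11, 2001; it closes on July 15, 2001.

July 15, 2001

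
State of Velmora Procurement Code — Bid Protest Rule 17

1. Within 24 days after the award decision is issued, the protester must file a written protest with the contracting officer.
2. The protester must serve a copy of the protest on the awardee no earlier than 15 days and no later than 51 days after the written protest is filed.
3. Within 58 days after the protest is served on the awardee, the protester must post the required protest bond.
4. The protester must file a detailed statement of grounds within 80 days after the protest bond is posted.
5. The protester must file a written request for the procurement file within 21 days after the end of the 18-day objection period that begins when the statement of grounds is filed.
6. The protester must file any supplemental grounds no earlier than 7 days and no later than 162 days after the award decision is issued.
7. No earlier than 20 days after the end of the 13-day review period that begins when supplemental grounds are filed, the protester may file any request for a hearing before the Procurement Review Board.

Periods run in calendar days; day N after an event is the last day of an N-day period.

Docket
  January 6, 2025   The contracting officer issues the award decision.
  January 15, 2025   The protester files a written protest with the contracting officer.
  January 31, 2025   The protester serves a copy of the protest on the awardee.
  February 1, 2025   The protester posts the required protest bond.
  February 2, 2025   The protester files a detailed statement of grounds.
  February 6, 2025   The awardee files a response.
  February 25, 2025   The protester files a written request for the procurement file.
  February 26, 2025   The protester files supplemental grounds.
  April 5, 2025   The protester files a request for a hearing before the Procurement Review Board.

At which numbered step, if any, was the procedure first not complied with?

None — every step was satisfied

Step 1 — counting 24 days from January 6, 2025 (when the award decision is issued) gives a deadline of January 30, 2025; done January 15, 2025 — timely.
Step 2 — 15 and 51 days from January 15, 2025 (when the written protest is filed) are January 30, 2025 and March 7, 2025 respectively; done January 31, 2025 — within the window.
Step 3 — counting 58 days from January 31, 2025 (when the protest is served on the awardee) gives a deadline of March 30, 2025; completed February 1, 2025, before the deadline.
Step 4 — counting 80 days from February 1, 2025 (when the protest bond is posted) gives a deadline of April 22, 2025; done February 2, 2025 — timely.
Step 5 — counting 21 days from February 20, 2025 (end of the 18-day objection period, which began when the statement of grounds is filed on February 2, 2025) gives a deadline of March 13, 2025; February 25, 2025 is within that limit.
Step 6 — 7 and 162 days from January 6, 2025 (when the award decision is issued) are January 13, 2025 and June 17, 2025 respectively; done February 26, 2025 — within the window.
Step 7 — must wait 20 days from March 11, 2025 (end of the 13-day review period, which began when supplemental grounds are filed on February 26, 2025), so not before March 31, 2025; done April 5, 2025 — permitted.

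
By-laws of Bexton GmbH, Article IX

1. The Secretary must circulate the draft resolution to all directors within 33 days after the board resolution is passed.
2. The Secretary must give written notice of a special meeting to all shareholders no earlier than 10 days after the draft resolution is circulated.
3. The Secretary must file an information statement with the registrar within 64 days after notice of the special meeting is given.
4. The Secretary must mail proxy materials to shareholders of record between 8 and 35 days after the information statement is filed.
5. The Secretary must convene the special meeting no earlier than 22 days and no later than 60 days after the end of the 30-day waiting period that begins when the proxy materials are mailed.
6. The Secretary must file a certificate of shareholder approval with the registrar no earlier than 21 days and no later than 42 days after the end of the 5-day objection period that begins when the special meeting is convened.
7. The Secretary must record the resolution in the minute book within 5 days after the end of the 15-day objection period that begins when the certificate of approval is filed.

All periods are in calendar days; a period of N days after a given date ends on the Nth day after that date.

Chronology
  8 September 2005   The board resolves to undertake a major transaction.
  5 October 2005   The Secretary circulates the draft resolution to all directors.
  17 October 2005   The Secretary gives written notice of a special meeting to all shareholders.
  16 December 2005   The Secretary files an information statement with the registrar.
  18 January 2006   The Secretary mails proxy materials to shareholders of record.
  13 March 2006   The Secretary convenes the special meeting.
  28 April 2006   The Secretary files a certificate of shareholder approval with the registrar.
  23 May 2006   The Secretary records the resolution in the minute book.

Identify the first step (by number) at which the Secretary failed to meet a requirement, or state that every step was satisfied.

Step 1 — counting 33 days from 8 September 2005 (when the board resolution is passed) gives a deadline of 11 October 2005; 5 October 2005 is within that limit.
Step 2 — must wait 10 days from 5 October 2005 (when the draft resolution is circulated), so not before 15 October 2005; 17 October 2005 is on or after that date.
Step 3 — counting 64 days from 17 October 2005 (when notice of the special meeting is given) gives a deadline of 20 December 2005; done 16 December 2005 — timely.
Step 4 — 8 and 35 days from 16 December 2005 (when the information statement is filed) are 24 December 2005 and 20 January 2006 respectively; done 18 January 2006, which is between those dates.
Step 5 — 22 and 60 days from 17 February 2006 (end of the 30-day waiting period, which began when the proxy materials are mailed on 18 January 2006) are 11 March 2006 and 18 April 2006 respectively; 13 March 2006 falls inside that range.
Step 6 — 21 and 42 days from 18 March 2006 (end of the 5-day objection period, which began when the special meeting is convened on 13 March 2006) are 8 April 2006 and 29 April 2006 respectively; done 28 April 2006, which is between those dates.
Step 7 — counting 5 days from 13 May 2006 (end of the 15-day objection period, which began when the certificate of approval is filed on 28 April 2006) gives a deadline of 18 May 2006; done 23 May 2006 — 5 days late.

Step 7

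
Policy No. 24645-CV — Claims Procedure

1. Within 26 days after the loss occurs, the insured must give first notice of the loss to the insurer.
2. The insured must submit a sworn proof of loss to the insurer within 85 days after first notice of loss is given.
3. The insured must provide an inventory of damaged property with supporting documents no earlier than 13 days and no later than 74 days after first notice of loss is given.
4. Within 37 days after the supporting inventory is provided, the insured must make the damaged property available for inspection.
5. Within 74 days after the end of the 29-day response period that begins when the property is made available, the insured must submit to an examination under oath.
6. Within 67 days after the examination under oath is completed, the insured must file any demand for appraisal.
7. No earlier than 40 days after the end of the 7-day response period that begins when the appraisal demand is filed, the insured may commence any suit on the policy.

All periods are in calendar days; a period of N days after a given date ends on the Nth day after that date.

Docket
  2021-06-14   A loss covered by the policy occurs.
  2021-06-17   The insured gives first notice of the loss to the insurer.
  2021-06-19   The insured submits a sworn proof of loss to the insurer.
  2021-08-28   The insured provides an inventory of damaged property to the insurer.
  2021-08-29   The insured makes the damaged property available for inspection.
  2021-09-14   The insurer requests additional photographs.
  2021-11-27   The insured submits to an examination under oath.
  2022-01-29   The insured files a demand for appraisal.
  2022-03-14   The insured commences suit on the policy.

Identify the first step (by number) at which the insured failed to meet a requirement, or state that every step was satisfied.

Step 7

Step 1 — counting 26 days from 2021-06-14 (when the loss occurs) gives a deadline of 2021-07-10; 2021-06-17 is within that limit.
Step 2 — counting 85 days from 2021-06-17 (when first notice of loss is given) gives a deadline of 2021-09-10; 2021-06-19 is within that limit.
Step 3 — 13 and 74 days from 2021-06-17 (when first notice of loss is given) are 2021-06-30 and 2021-08-30 respectively; done 2021-08-28 — within the window.
Step 4 — counting 37 days from 2021-08-28 (when the supporting inventory is provided) gives a deadline of 2021-10-04; completed 2021-08-29, before the deadline.
Step 5 — counting 74 days from 2021-09-27 (end of the 29-day response period, which began when the property is made available on 2021-08-29) gives a deadline of 2021-12-10; 2021-11-27 is within that limit.
Step 6 — counting 67 days from 2021-11-27 (when the examination under oath is completed) gives a deadline of 2022-02-02; 2022-01-29 is within that limit.
Step 7 — must wait 40 days from 2022-02-05 (end of the 7-day response period, which began when the appraisal demand is filed on 2022-01-29), so not before 2022-03-17; 2022-03-14 is 3 days before the earliest permitted date.
The analysis stops there.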